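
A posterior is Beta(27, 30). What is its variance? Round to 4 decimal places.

Var = αβ/[(α+β)²(α+β+1)] = (27×30)/(57²×58) = 810/188442 = 0.0043.

0.0043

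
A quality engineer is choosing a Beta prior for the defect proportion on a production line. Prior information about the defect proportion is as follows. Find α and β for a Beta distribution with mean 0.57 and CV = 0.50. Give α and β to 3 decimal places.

α = 1.150, β = 0.868

σ = CV·μ = 0.50×0.57 = 0.28500, so σ² = 0.081225.
s+1 = μ(1−μ)/σ² = 0.2451/0.081225 = 3.0175, so s = α+β = 2.0175.
α = μs = 1.150, β = (1−μ)s = 0.868.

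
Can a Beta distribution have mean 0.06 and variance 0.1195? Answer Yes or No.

A Beta with mean μ has variance μ(1−μ)/(α+β+1) < μ(1−μ).
Here μ(1−μ) = 0.06×0.94 = 0.0564, and 0.1195 ≥ 0.0564.

No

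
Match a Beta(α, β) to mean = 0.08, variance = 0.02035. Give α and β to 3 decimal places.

By moment matching, α+β = μ(1−μ)/σ² − 1 = (0.08·0.92)/0.02035 − 1 = 3.6167 − 1 = 2.6167.
Since α/(α+β) = μ, α = 0.08·2.6167 = 0.209 and β = 0.92·2.6167 = 2.407.

α = 0.209, β = 2.407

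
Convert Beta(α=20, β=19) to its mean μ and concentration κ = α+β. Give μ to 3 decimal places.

κ = α+β = 20+19 = 39; μ = α/κ = 20/39 = 0.513.

μ = 0.513, κ = 39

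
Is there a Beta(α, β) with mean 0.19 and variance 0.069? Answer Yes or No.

Yes

For any Beta, Var(X) < E[X]·(1−E[X]).
Here μ(1−μ) = 0.19×0.81 = 0.1539, and 0.069 < 0.1539.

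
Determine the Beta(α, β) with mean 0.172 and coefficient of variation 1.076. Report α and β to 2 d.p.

Var = (CV·μ)² = (1.076×0.172)² = 0.034252.
α+β = μ(1−μ)/Var − 1 = 0.142416/0.034252 − 1 = 3.1579.
Thus α = 0.172·3.1579 = 0.54 and β = 0.828·3.1579 = 2.61.

α = 0.54, β = 2.61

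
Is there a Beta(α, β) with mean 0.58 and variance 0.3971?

No

The Beta variance bound is σ² < μ(1−μ).
Here μ(1−μ) = 0.58×0.42 = 0.2436, and 0.3971 ≥ 0.2436.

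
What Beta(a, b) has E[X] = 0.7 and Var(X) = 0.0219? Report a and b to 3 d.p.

a = 6.012, b = 2.577

Write ν = a+b; then a = μν and Var = μ(1−μ)/(ν+1).
ν = μ(1−μ)/Var − 1 = 0.21/0.0219 − 1 = 8.5890.
a = 0.7·8.5890 = 6.012, b = 0.3·8.5890 = 2.577.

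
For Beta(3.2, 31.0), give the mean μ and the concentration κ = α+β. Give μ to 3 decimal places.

μ = 0.094, κ = 34.2

κ = α+β = 3.2+31.0 = 34.2; μ = α/κ = 3.2/34.2 = 0.094.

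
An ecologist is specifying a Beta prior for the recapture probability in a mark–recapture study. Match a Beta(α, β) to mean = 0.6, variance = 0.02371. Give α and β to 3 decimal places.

α = 5.473, β = 3.649

Let s = α+β. The Beta variance is μ(1−μ)/(s+1).
So s+1 = μ(1−μ)/σ² = (0.6×0.4)/0.02371 = 0.24/0.02371 = 10.1223, giving s = 9.1223.
Then α = μs = 0.6×9.1223 = 5.473 and β = (1−μ)s = 0.4×9.1223 = 3.649.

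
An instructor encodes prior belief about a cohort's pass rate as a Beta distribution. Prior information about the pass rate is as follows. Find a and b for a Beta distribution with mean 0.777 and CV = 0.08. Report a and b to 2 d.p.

a = 34.07, b = 9.78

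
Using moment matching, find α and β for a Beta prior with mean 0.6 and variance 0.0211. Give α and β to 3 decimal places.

By moment matching, α+β = μ(1−μ)/σ² − 1 = (0.6·0.4)/0.0211 − 1 = 11.3744 − 1 = 10.3744.
Since α/(α+β) = μ, α = 0.6·10.3744 = 6.225 and β = 0.4·10.3744 = 4.150.

α = 6.225, β = 4.150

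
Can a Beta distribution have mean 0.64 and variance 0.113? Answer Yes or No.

Yes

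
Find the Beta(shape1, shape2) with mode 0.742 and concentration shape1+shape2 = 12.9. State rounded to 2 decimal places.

shape1 = 9.09, shape2 = 3.81

For shape1,shape2>1 the mode is (shape1−1)/(shape1+shape2−2), so shape1 = mode·(κ−2)+1 = 0.742×10.9+1 = 9.09.
And shape2 = (1−mode)·(κ−2)+1 = 0.258×10.9+1 = 3.81.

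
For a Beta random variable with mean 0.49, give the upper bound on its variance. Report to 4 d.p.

0.2499

For fixed mean μ the Beta variance is μ(1−μ)/(α+β+1), increasing as α+β decreases.
Its least upper bound (not attained) is μ(1−μ) = 0.49·0.51 = 0.2499.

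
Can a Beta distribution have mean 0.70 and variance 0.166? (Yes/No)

Yes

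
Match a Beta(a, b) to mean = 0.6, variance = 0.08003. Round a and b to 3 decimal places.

Write ν = a+b; then a = μν and Var = μ(1−μ)/(ν+1).
ν = μ(1−μ)/Var − 1 = 0.24/0.08003 − 1 = 1.9989.
a = 0.6·1.9989 = 1.199, b = 0.4·1.9989 = 0.800.

a = 1.199, b = 0.800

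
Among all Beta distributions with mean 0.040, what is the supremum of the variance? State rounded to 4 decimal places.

0.0384

For fixed mean μ the Beta variance is μ(1−μ)/(α+β+1), increasing as α+β decreases.
Its least upper bound (not attained) is μ(1−μ) = 0.040·0.960 = 0.0384.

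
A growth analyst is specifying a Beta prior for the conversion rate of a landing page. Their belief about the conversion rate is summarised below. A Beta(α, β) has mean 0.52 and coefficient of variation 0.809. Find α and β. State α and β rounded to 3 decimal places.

Var = (CV·μ)² = (0.809×0.52)² = 0.176972.
α+β = μ(1−μ)/Var − 1 = 0.2496/0.176972 − 1 = 0.4104.
Thus α = 0.52·0.4104 = 0.213 and β = 0.48·0.4104 = 0.197.

α = 0.213, β = 0.197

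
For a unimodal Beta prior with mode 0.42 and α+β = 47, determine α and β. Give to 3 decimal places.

α = 19.900, β = 27.100

Since the density peak of Beta(α,β) is at (α−1)/(α+β−2),
α = 1 + 0.42(47−2) = 19.900 and β = 47 − 19.900 = 27.100.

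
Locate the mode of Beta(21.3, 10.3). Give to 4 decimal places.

The density x^(α−1)(1−x)^(β−1) is maximised at (α−1)/(α+β−2) = 20.3/29.6 = 0.6858.

0.6858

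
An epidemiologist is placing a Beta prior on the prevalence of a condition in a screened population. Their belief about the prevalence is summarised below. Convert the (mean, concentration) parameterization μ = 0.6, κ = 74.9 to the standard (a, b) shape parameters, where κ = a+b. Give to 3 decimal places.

Split κ in proportion μ : (1−μ): a = 0.6·74.9 = 44.940, b = 74.9 − 44.940 = 29.960.

a = 44.940, b = 29.960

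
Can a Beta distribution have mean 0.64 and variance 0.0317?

Yes

The Beta variance bound is σ² < μ(1−μ).
Here μ(1−μ) = 0.64×0.36 = 0.2304, and 0.0317 < 0.2304.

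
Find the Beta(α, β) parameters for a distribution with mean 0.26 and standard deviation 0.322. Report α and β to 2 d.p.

α = 0.22, β = 0.63

σ² = 0.322² = 0.103684.
With s = α+β, Var = μ(1−μ)/(s+1), so s+1 = (0.26×0.74)/0.103684 = 1.8556 and s = 0.8556.
α = μs = 0.22, β = (1−μ)s = 0.63.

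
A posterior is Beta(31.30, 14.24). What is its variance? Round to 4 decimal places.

Var = αβ/[(α+β)²(α+β+1)] = (31.30×14.24)/(45.54²×46.54) = 445.7120/96518.915064 = 0.0046.

0.0046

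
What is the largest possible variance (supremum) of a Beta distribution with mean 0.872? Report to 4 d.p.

For fixed mean μ the Beta variance is μ(1−μ)/(α+β+1), increasing as α+β decreases.
Its least upper bound (not attained) is μ(1−μ) = 0.872·0.128 = 0.1116.

0.1116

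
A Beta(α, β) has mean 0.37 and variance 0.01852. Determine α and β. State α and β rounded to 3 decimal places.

α = 4.287, β = 7.299

By moment matching, α+β = μ(1−μ)/σ² − 1 = (0.37·0.63)/0.01852 − 1 = 12.5864 − 1 = 11.5864.
Since α/(α+β) = μ, α = 0.37·11.5864 = 4.287 and β = 0.63·11.5864 = 7.299.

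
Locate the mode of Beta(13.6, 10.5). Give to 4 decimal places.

0.5701

With α,β > 1, mode = (α−1)/(α+β−2) = 12.6/22.1 = 0.5701.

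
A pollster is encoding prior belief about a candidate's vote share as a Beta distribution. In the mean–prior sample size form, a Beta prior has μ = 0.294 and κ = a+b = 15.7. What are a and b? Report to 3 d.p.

a = 4.616, b = 11.084

a = μκ = 0.294×15.7 = 4.616 and b = (1−μ)κ = 0.706×15.7 = 11.084.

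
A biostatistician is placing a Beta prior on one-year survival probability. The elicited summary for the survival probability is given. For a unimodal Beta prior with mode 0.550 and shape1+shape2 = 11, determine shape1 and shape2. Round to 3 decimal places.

shape1 = 5.950, shape2 = 5.050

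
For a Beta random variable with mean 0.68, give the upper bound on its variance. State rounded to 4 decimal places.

0.2176

Var = μ(1−μ)/(α+β+1), which approaches μ(1−μ) as α+β → 0.
So the supremum is μ(1−μ) = 0.68×0.32 = 0.2176.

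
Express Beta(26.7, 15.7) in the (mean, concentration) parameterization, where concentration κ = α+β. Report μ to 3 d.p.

μ = 0.630, κ = 42.4

κ = α+β = 26.7+15.7 = 42.4; μ = α/κ = 26.7/42.4 = 0.630.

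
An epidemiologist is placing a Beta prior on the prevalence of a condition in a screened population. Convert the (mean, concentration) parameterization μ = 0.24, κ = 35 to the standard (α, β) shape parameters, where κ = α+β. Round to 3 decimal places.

α = μκ = 0.24×35 = 8.400 and β = (1−μ)κ = 0.76×35 = 26.600.

α = 8.400, β = 26.600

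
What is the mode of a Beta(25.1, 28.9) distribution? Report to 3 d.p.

0.463

With α,β > 1, mode = (α−1)/(α+β−2) = 24.1/52.0 = 0.463.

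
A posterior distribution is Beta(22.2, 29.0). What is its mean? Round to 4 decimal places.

E[X] = α/(α+β) = 22.2/51.2 = 0.4336.

0.4336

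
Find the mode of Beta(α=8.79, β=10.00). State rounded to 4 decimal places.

0.4640

The density x^(α−1)(1−x)^(β−1) is maximised at (α−1)/(α+β−2) = 7.79/16.79 = 0.4640.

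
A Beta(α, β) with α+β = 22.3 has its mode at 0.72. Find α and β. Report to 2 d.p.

For α,β>1 the mode is (α−1)/(α+β−2), so α = mode·(κ−2)+1 = 0.72×20.3+1 = 15.62.
And β = (1−mode)·(κ−2)+1 = 0.28×20.3+1 = 6.68.

α = 15.62, β = 6.68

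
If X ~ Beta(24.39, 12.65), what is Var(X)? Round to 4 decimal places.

Var = αβ/[(α+β)²(α+β+1)] = (24.39×12.65)/(37.04²×38.04) = 308.5335/52189.419264 = 0.0059.

0.0059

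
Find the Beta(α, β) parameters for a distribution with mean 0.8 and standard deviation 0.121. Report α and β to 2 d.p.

Variance = 0.121² = 0.014641. The moment-matching identity α+β = μ(1−μ)/Var − 1 gives
α+β = 0.16/0.014641 − 1 = 9.9282, so α = μ·9.9282 = 7.94 and β = (1−μ)·9.9282 = 1.99.

α = 7.94, β = 1.99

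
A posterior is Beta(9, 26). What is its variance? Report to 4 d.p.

μ = 9/35 = 0.257143; Var = μ(1−μ)/(α+β+1) = 0.1910204/36 = 0.0053.

0.0053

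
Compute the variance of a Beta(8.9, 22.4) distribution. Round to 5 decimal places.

0.00630

Var = αβ/[(α+β)²(α+β+1)] = (8.9×22.4)/(31.3²×32.3) = 199.36/31643.987 = 0.00630.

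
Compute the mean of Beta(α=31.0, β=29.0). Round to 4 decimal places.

E[X] = α/(α+β) = 31.0/60.0 = 0.5167.

0.5167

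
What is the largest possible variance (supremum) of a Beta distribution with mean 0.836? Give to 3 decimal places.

0.137

For fixed mean μ the Beta variance is μ(1−μ)/(α+β+1), increasing as α+β decreases.
Its least upper bound (not attained) is μ(1−μ) = 0.836·0.164 = 0.137.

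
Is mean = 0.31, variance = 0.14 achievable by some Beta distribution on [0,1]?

For any Beta, Var(X) < E[X]·(1−E[X]).
Here μ(1−μ) = 0.31×0.69 = 0.2139, and 0.14 < 0.2139.

Yes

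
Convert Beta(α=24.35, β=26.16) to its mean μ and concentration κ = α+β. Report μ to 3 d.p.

κ = α+β = 24.35+26.16 = 50.51; μ = α/κ = 24.35/50.51 = 0.482.

μ = 0.482, κ = 50.51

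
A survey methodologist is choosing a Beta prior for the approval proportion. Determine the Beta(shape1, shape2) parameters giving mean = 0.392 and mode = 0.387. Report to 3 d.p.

shape1 = 17.718, shape2 = 27.482

With s = shape1+shape2: μ = shape1/s and mode = (shape1−1)/(s−2). Eliminating shape1 = μs,
μs − 1 = m(s−2) ⇒ s(μ−m) = 1−2m ⇒ s = 0.226/0.005 = 45.2000.
So shape1 = μs = 17.718, shape2 = (1−μ)s = 27.482.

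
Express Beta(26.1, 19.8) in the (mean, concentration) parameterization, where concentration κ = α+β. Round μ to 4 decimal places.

κ = α+β = 26.1+19.8 = 45.9; μ = α/κ = 26.1/45.9 = 0.5686.

μ = 0.5686, κ = 45.9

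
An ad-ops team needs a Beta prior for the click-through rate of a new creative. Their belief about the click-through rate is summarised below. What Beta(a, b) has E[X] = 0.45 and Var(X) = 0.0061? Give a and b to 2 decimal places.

a = 17.81, b = 21.77

By moment matching, a+b = μ(1−μ)/σ² − 1 = (0.45·0.55)/0.0061 − 1 = 40.5738 − 1 = 39.5738.
Since a/(a+b) = μ, a = 0.45·39.5738 = 17.81 and b = 0.55·39.5738 = 21.77.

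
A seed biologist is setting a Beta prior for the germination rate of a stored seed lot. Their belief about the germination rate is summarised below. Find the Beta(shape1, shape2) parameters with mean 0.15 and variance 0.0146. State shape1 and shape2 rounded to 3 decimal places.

shape1 = 1.160, shape2 = 6.573

Write ν = shape1+shape2; then shape1 = μν and Var = μ(1−μ)/(ν+1).
ν = μ(1−μ)/Var − 1 = 0.1275/0.0146 − 1 = 7.7329.
shape1 = 0.15·7.7329 = 1.160, shape2 = 0.85·7.7329 = 6.573.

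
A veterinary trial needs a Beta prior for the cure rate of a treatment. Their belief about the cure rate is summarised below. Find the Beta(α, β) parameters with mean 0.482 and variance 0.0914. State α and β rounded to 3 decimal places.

α = 0.835, β = 0.897

Let s = α+β. The Beta variance is μ(1−μ)/(s+1).
So s+1 = μ(1−μ)/σ² = (0.482×0.518)/0.0914 = 0.249676/0.0914 = 2.7317, giving s = 1.7317.
Then α = μs = 0.482×1.7317 = 0.835 and β = (1−μ)s = 0.518×1.7317 = 0.897.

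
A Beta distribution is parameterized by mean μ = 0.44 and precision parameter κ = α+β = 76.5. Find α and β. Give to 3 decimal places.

α = 33.660, β = 42.840

α = μκ = 0.44×76.5 = 33.660 and β = (1−μ)κ = 0.56×76.5 = 42.840.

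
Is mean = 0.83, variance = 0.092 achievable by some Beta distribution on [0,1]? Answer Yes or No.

Yes

A Beta with mean μ has variance μ(1−μ)/(α+β+1) < μ(1−μ).
Here μ(1−μ) = 0.83×0.17 = 0.1411, and 0.092 < 0.1411.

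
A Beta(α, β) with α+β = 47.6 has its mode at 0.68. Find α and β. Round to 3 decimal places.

For α,β>1 the mode is (α−1)/(α+β−2), so α = mode·(κ−2)+1 = 0.68×45.6+1 = 32.008.
And β = (1−mode)·(κ−2)+1 = 0.32×45.6+1 = 15.592.

α = 32.008, β = 15.592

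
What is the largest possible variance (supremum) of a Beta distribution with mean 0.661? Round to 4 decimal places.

0.2241

Var = μ(1−μ)/(α+β+1), which approaches μ(1−μ) as α+β → 0.
So the supremum is μ(1−μ) = 0.661×0.339 = 0.2241.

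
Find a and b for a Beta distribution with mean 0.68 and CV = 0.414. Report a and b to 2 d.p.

a = 1.19, b = 0.56

Var = (CV·μ)² = (0.414×0.68)² = 0.079254.
a+b = μ(1−μ)/Var − 1 = 0.2176/0.079254 − 1 = 1.7456.
Thus a = 0.68·1.7456 = 1.19 and b = 0.32·1.7456 = 0.56.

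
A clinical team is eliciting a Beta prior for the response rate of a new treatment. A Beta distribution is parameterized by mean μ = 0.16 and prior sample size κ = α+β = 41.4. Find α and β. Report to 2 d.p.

Split κ in proportion μ : (1−μ): α = 0.16·41.4 = 6.62, β = 41.4 − 6.62 = 34.78.

α = 6.62, β = 34.78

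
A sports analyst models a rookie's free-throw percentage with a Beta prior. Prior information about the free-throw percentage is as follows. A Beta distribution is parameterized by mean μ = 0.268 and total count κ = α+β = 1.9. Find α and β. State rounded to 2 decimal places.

α = 0.51, β = 1.39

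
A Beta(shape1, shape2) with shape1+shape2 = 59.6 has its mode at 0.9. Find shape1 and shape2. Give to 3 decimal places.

shape1 = 52.840, shape2 = 6.760

Since the density peak of Beta(shape1,shape2) is at (shape1−1)/(shape1+shape2−2),
shape1 = 1 + 0.9(59.6−2) = 52.840 and shape2 = 59.6 − 52.840 = 6.760.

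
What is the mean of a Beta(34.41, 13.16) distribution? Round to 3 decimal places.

The Beta mean is α/(α+β) = 34.41/(34.41+13.16) = 0.723.

0.723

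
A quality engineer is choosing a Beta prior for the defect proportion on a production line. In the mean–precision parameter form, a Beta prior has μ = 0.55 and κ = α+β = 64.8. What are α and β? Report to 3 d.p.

Split κ in proportion μ : (1−μ): α = 0.55·64.8 = 35.640, β = 64.8 − 35.640 = 29.160.

α = 35.640, β = 29.160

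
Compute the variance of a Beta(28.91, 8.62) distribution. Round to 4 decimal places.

μ = 28.91/37.53 = 0.770317; Var = μ(1−μ)/(α+β+1) = 0.1769287/38.53 = 0.0046.

0.0046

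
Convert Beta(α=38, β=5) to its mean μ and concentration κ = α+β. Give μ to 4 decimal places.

κ = α+β = 38+5 = 43; μ = α/κ = 38/43 = 0.8837.

μ = 0.8837, κ = 43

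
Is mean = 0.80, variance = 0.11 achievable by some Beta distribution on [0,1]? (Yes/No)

Yes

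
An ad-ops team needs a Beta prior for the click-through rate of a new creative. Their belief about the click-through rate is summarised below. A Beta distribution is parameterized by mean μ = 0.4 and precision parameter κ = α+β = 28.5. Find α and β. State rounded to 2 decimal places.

α = 11.40, β = 17.10

α = μκ = 0.4×28.5 = 11.40 and β = (1−μ)κ = 0.6×28.5 = 17.10.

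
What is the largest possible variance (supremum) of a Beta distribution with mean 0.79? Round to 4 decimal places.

0.1659

For fixed mean μ the Beta variance is μ(1−μ)/(α+β+1), increasing as α+β decreases.
Its least upper bound (not attained) is μ(1−μ) = 0.79·0.21 = 0.1659.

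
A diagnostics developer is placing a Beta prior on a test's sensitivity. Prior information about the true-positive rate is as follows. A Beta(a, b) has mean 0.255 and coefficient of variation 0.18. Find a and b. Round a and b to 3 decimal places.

a = 22.739, b = 66.433

σ = CV·μ = 0.18×0.255 = 0.04590, so σ² = 0.002107.
s+1 = μ(1−μ)/σ² = 0.189975/0.002107 = 90.1719, so s = a+b = 89.1719.
a = μs = 22.739, b = (1−μ)s = 66.433.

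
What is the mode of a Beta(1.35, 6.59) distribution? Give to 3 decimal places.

0.059

The density x^(α−1)(1−x)^(β−1) is maximised at (α−1)/(α+β−2) = 0.35/5.94 = 0.059.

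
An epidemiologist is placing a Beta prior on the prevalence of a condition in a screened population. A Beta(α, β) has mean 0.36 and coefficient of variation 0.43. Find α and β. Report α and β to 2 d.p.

α = 3.10, β = 5.51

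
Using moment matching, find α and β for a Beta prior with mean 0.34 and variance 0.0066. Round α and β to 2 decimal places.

α = 11.22, β = 21.78

Write ν = α+β; then α = μν and Var = μ(1−μ)/(ν+1).
ν = μ(1−μ)/Var − 1 = 0.2244/0.0066 − 1 = 33.0000.
α = 0.34·33.0000 = 11.22, β = 0.66·33.0000 = 21.78.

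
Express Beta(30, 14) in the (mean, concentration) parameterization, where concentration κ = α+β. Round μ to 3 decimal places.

μ = 0.682, κ = 44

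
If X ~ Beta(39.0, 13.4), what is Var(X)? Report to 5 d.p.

0.00356

α+β = 52.4 and αβ = 522.60, so Var = αβ/[(α+β)²(α+β+1)] = 522.60/146623.584 = 0.00356.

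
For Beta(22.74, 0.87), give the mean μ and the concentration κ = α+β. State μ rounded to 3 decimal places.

μ = 0.963, κ = 23.61

κ = α+β = 22.74+0.87 = 23.61; μ = α/κ = 22.74/23.61 = 0.963.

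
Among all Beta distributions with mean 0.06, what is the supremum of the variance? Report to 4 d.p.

0.0564

For fixed mean μ the Beta variance is μ(1−μ)/(α+β+1), increasing as α+β decreases.
Its least upper bound (not attained) is μ(1−μ) = 0.06·0.94 = 0.0564.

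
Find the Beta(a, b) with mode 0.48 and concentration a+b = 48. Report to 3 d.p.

Mode = (a−1)/(κ−2) with κ = a+b, so a−1 = 0.48·46 = 22.080.
a = 23.080; b = κ − a = 24.920.

a = 23.080, b = 24.920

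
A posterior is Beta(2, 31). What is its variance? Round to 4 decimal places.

0.0017

α+β = 33 and αβ = 62, so Var = αβ/[(α+β)²(α+β+1)] = 62/37026 = 0.0017.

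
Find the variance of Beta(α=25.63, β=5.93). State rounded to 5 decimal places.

α+β = 31.56 and αβ = 151.9859, so Var = αβ/[(α+β)²(α+β+1)] = 151.9859/32430.854016 = 0.00469.

0.00469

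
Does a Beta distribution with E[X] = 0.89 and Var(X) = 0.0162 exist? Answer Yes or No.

A Beta with mean μ has variance μ(1−μ)/(α+β+1) < μ(1−μ).
Here μ(1−μ) = 0.89×0.11 = 0.0979, and 0.0162 < 0.0979.

Yes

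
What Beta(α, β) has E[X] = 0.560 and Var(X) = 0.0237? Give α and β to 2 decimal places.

Write ν = α+β; then α = μν and Var = μ(1−μ)/(ν+1).
ν = μ(1−μ)/Var − 1 = 0.246400/0.0237 − 1 = 9.3966.
α = 0.560·9.3966 = 5.26, β = 0.440·9.3966 = 4.13.

α = 5.26, β = 4.13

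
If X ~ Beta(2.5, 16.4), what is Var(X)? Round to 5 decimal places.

α+β = 18.9 and αβ = 41.00, so Var = αβ/[(α+β)²(α+β+1)] = 41.00/7108.479 = 0.00577.

0.00577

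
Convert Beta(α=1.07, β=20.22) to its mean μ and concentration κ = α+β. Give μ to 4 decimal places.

κ = α+β = 1.07+20.22 = 21.29; μ = α/κ = 1.07/21.29 = 0.0503.

μ = 0.0503, κ = 21.29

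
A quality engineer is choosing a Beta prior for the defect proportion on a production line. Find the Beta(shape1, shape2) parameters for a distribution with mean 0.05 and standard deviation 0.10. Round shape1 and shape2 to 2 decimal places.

shape1 = 0.19, shape2 = 3.56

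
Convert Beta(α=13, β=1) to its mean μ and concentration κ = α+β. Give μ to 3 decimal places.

μ = 0.929, κ = 14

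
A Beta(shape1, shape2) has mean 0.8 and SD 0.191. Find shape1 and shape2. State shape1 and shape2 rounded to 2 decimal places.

shape1 = 2.71, shape2 = 0.68

First σ² = 0.036481. Setting shape1 = μn, shape2 = (1−μ)n with n = shape1+shape2,
μ(1−μ)/(n+1) = 0.036481 ⇒ n+1 = 0.16/0.036481 = 4.3858 ⇒ n = 3.3858.
Hence shape1 = 0.8×3.3858 = 2.71, shape2 = 0.2×3.3858 = 0.68.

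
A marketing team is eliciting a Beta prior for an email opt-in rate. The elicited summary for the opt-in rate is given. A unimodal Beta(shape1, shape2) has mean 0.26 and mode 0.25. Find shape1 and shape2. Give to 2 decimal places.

shape1 = 13.00, shape2 = 37.00

With s = shape1+shape2: μ = shape1/s and mode = (shape1−1)/(s−2). Eliminating shape1 = μs,
μs − 1 = m(s−2) ⇒ s(μ−m) = 1−2m ⇒ s = 0.50/0.01 = 50.0000.
So shape1 = μs = 13.00, shape2 = (1−μ)s = 37.00.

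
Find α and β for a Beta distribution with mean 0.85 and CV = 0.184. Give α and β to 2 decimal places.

Var = (CV·μ)² = (0.184×0.85)² = 0.024461.
α+β = μ(1−μ)/Var − 1 = 0.1275/0.024461 − 1 = 4.2124.
Thus α = 0.85·4.2124 = 3.58 and β = 0.15·4.2124 = 0.63.

α = 3.58, β = 0.63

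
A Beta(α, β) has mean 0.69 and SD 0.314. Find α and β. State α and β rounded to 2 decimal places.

α = 0.81, β = 0.36

Variance = 0.314² = 0.098596. The moment-matching identity α+β = μ(1−μ)/Var − 1 gives
α+β = 0.2139/0.098596 − 1 = 1.1695, so α = μ·1.1695 = 0.81 and β = (1−μ)·1.1695 = 0.36.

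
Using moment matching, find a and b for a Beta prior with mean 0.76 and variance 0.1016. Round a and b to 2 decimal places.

a = 0.60, b = 0.19

Let s = a+b. The Beta variance is μ(1−μ)/(s+1).
So s+1 = μ(1−μ)/σ² = (0.76×0.24)/0.1016 = 0.1824/0.1016 = 1.7953, giving s = 0.7953.
Then a = μs = 0.76×0.7953 = 0.60 and b = (1−μ)s = 0.24×0.7953 = 0.19.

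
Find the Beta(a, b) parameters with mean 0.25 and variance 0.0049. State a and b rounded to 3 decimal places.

Write ν = a+b; then a = μν and Var = μ(1−μ)/(ν+1).
ν = μ(1−μ)/Var − 1 = 0.1875/0.0049 − 1 = 37.2653.
a = 0.25·37.2653 = 9.316, b = 0.75·37.2653 = 27.949.

a = 9.316, b = 27.949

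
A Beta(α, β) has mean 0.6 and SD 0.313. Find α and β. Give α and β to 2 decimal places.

Variance = 0.313² = 0.097969. The moment-matching identity α+β = μ(1−μ)/Var − 1 gives
α+β = 0.24/0.097969 − 1 = 1.4498, so α = μ·1.4498 = 0.87 and β = (1−μ)·1.4498 = 0.58.

α = 0.87, β = 0.58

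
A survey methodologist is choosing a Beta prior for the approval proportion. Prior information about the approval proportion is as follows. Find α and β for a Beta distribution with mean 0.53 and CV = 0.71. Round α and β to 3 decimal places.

Var = (CV·μ)² = (0.71×0.53)² = 0.141602.
α+β = μ(1−μ)/Var − 1 = 0.2491/0.141602 − 1 = 0.7592.
Thus α = 0.53·0.7592 = 0.402 and β = 0.47·0.7592 = 0.357.

α = 0.402, β = 0.357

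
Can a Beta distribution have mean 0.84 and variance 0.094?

Yes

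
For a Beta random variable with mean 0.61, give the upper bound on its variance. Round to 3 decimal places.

0.238

Var = μ(1−μ)/(α+β+1), which approaches μ(1−μ) as α+β → 0.
So the supremum is μ(1−μ) = 0.61×0.39 = 0.238.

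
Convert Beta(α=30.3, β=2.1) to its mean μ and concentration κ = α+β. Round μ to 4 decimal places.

μ = 0.9352, κ = 32.4

κ = α+β = 30.3+2.1 = 32.4; μ = α/κ = 30.3/32.4 = 0.9352.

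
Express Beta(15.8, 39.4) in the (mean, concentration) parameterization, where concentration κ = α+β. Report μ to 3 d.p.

μ = 0.286, κ = 55.2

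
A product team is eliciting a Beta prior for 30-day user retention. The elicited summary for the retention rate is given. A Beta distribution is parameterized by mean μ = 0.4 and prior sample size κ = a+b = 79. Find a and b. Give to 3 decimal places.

a = 31.600, b = 47.400

a = μκ = 0.4×79 = 31.600 and b = (1−μ)κ = 0.6×79 = 47.400.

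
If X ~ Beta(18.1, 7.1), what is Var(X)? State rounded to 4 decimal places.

0.0077

μ = 18.1/25.2 = 0.718254; Var = μ(1−μ)/(α+β+1) = 0.2023652/26.2 = 0.0077.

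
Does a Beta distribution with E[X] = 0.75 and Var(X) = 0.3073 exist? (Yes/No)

No

The Beta variance bound is σ² < μ(1−μ).
Here μ(1−μ) = 0.75×0.25 = 0.1875, and 0.3073 ≥ 0.1875.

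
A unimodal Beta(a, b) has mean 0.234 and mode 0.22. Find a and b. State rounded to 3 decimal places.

With s = a+b: μ = a/s and mode = (a−1)/(s−2). Eliminating a = μs,
μs − 1 = m(s−2) ⇒ s(μ−m) = 1−2m ⇒ s = 0.56/0.014 = 40.0000.
So a = μs = 9.360, b = (1−μ)s = 30.640.

a = 9.360, b = 30.640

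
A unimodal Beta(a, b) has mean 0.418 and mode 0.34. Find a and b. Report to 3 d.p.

With s = a+b: μ = a/s and mode = (a−1)/(s−2). Eliminating a = μs,
μs − 1 = m(s−2) ⇒ s(μ−m) = 1−2m ⇒ s = 0.32/0.078 = 4.1026.
So a = μs = 1.715, b = (1−μ)s = 2.388.

a = 1.715, b = 2.388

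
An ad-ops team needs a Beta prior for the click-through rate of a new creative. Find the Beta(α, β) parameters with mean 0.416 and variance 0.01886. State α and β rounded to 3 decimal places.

α = 4.943, β = 6.939

Write ν = α+β; then α = μν and Var = μ(1−μ)/(ν+1).
ν = μ(1−μ)/Var − 1 = 0.242944/0.01886 − 1 = 11.8814.
α = 0.416·11.8814 = 4.943, β = 0.584·11.8814 = 6.939.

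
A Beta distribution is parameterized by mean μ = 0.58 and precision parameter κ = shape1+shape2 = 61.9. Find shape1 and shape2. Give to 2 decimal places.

Split κ in proportion μ : (1−μ): shape1 = 0.58·61.9 = 35.90, shape2 = 61.9 − 35.90 = 26.00.

shape1 = 35.90, shape2 = 26.00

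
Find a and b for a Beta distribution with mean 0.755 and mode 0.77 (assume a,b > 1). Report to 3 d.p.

a = 27.180, b = 8.820

Let s = a+b. Mean gives a = μs = 0.755s; mode gives (a−1)/(s−2) = 0.77.
Substituting: 0.755s − 1 = 0.77(s−2) = 0.77s − 1.54, so -0.015s = -0.54 and s = 36.0000.
Then a = 0.755×36.0000 = 27.180 and b = s−a = 8.820.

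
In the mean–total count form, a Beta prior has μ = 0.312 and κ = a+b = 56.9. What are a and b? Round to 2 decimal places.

a = 17.75, b = 39.15

Split κ in proportion μ : (1−μ): a = 0.312·56.9 = 17.75, b = 56.9 − 17.75 = 39.15.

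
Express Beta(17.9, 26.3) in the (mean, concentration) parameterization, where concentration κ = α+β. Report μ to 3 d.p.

κ = α+β = 17.9+26.3 = 44.2; μ = α/κ = 17.9/44.2 = 0.405.

μ = 0.405, κ = 44.2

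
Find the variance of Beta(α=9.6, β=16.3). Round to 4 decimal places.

Var = αβ/[(α+β)²(α+β+1)] = (9.6×16.3)/(25.9²×26.9) = 156.48/18044.789 = 0.0087.

0.0087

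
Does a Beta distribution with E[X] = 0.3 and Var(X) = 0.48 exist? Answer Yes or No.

No

The Beta variance bound is σ² < μ(1−μ).
Here μ(1−μ) = 0.3×0.7 = 0.21, and 0.48 ≥ 0.21.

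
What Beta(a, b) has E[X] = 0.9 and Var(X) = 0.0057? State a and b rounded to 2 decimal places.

Let s = a+b. The Beta variance is μ(1−μ)/(s+1).
So s+1 = μ(1−μ)/σ² = (0.9×0.1)/0.0057 = 0.09/0.0057 = 15.7895, giving s = 14.7895.
Then a = μs = 0.9×14.7895 = 13.31 and b = (1−μ)s = 0.1×14.7895 = 1.48.

a = 13.31, b = 1.48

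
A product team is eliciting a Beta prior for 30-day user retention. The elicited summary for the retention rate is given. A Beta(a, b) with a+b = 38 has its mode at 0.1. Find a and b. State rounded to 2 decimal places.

a = 4.60, b = 33.40

Since the density peak of Beta(a,b) is at (a−1)/(a+b−2),
a = 1 + 0.1(38−2) = 4.60 and b = 38 − 4.60 = 33.40.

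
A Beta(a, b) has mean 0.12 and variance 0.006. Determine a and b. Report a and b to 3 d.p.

a = 1.992, b = 14.608

Let s = a+b. The Beta variance is μ(1−μ)/(s+1).
So s+1 = μ(1−μ)/σ² = (0.12×0.88)/0.006 = 0.1056/0.006 = 17.6000, giving s = 16.6000.
Then a = μs = 0.12×16.6000 = 1.992 and b = (1−μ)s = 0.88×16.6000 = 14.608.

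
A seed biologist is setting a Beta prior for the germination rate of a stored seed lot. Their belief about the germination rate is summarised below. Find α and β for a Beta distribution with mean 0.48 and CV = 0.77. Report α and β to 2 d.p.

α = 0.40, β = 0.43

σ = CV·μ = 0.77×0.48 = 0.36960, so σ² = 0.136604.
s+1 = μ(1−μ)/σ² = 0.2496/0.136604 = 1.8272, so s = α+β = 0.8272.
α = μs = 0.40, β = (1−μ)s = 0.43.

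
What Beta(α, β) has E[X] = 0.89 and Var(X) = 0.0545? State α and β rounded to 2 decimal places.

α = 0.71, β = 0.09

By moment matching, α+β = μ(1−μ)/σ² − 1 = (0.89·0.11)/0.0545 − 1 = 1.7963 − 1 = 0.7963.
Since α/(α+β) = μ, α = 0.89·0.7963 = 0.71 and β = 0.11·0.7963 = 0.09.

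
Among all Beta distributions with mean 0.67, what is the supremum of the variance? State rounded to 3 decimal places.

0.221

Var = μ(1−μ)/(α+β+1), which approaches μ(1−μ) as α+β → 0.
So the supremum is μ(1−μ) = 0.67×0.33 = 0.221.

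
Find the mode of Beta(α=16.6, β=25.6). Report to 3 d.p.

0.388

The density x^(α−1)(1−x)^(β−1) is maximised at (α−1)/(α+β−2) = 15.6/40.2 = 0.388.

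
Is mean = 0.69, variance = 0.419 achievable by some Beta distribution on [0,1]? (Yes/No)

No

The Beta variance bound is σ² < μ(1−μ).
Here μ(1−μ) = 0.69×0.31 = 0.2139, and 0.419 ≥ 0.2139.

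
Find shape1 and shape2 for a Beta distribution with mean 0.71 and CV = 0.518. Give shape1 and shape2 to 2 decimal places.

shape1 = 0.37, shape2 = 0.15

Var = (CV·μ)² = (0.518×0.71)² = 0.135262.
shape1+shape2 = μ(1−μ)/Var − 1 = 0.2059/0.135262 − 1 = 0.5222.
Thus shape1 = 0.71·0.5222 = 0.37 and shape2 = 0.29·0.5222 = 0.15.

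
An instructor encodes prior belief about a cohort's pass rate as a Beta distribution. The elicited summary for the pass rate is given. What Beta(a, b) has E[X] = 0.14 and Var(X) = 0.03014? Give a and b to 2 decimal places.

a = 0.42, b = 2.58

Write ν = a+b; then a = μν and Var = μ(1−μ)/(ν+1).
ν = μ(1−μ)/Var − 1 = 0.1204/0.03014 − 1 = 2.9947.
a = 0.14·2.9947 = 0.42, b = 0.86·2.9947 = 2.58.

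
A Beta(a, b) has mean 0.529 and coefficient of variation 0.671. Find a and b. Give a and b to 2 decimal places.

a = 0.52, b = 0.46

σ = CV·μ = 0.671×0.529 = 0.35496, so σ² = 0.125996.
s+1 = μ(1−μ)/σ² = 0.249159/0.125996 = 1.9775, so s = a+b = 0.9775.
a = μs = 0.52, b = (1−μ)s = 0.46.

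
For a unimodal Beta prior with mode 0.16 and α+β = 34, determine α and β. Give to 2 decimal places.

α = 6.12, β = 27.88

For α,β>1 the mode is (α−1)/(α+β−2), so α = mode·(κ−2)+1 = 0.16×32+1 = 6.12.
And β = (1−mode)·(κ−2)+1 = 0.84×32+1 = 27.88.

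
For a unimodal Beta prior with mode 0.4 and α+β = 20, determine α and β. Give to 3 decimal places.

Mode = (α−1)/(κ−2) with κ = α+β, so α−1 = 0.4·18 = 7.200.
α = 8.200; β = κ − α = 11.800.

α = 8.200, β = 11.800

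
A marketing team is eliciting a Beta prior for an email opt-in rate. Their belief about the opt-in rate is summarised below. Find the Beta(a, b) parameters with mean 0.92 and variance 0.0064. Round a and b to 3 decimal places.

a = 9.660, b = 0.840

Let s = a+b. The Beta variance is μ(1−μ)/(s+1).
So s+1 = μ(1−μ)/σ² = (0.92×0.08)/0.0064 = 0.0736/0.0064 = 11.5000, giving s = 10.5000.
Then a = μs = 0.92×10.5000 = 9.660 and b = (1−μ)s = 0.08×10.5000 = 0.840.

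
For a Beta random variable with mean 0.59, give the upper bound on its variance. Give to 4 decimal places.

0.2419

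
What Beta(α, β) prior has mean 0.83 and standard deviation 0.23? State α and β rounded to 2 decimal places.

σ² = 0.23² = 0.0529.
With s = α+β, Var = μ(1−μ)/(s+1), so s+1 = (0.83×0.17)/0.0529 = 2.6673 and s = 1.6673.
α = μs = 1.38, β = (1−μ)s = 0.28.

α = 1.38, β = 0.28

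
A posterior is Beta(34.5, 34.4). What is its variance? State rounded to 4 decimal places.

α+β = 68.9 and αβ = 1186.80, so Var = αβ/[(α+β)²(α+β+1)] = 1186.80/331829.979 = 0.0036.

0.0036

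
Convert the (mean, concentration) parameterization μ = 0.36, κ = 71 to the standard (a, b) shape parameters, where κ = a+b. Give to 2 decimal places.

a = 25.56, b = 45.44

Split κ in proportion μ : (1−μ): a = 0.36·71 = 25.56, b = 71 − 25.56 = 45.44.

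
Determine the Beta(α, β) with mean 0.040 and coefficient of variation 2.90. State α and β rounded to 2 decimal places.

σ = CV·μ = 2.90×0.040 = 0.11600, so σ² = 0.013456.
s+1 = μ(1−μ)/σ² = 0.038400/0.013456 = 2.8537, so s = α+β = 1.8537.
α = μs = 0.07, β = (1−μ)s = 1.78.

α = 0.07, β = 1.78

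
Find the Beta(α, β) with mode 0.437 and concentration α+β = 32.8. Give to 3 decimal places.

Since the density peak of Beta(α,β) is at (α−1)/(α+β−2),
α = 1 + 0.437(32.8−2) = 14.460 and β = 32.8 − 14.460 = 18.340.

α = 14.460, β = 18.340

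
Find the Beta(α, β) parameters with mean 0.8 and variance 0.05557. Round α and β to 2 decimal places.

α = 1.50, β = 0.38

Let s = α+β. The Beta variance is μ(1−μ)/(s+1).
So s+1 = μ(1−μ)/σ² = (0.8×0.2)/0.05557 = 0.16/0.05557 = 2.8793, giving s = 1.8793.
Then α = μs = 0.8×1.8793 = 1.50 and β = (1−μ)s = 0.2×1.8793 = 0.38.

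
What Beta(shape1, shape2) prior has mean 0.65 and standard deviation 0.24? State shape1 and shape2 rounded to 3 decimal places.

shape1 = 1.917, shape2 = 1.032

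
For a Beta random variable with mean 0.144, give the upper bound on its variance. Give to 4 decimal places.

For fixed mean μ the Beta variance is μ(1−μ)/(α+β+1), increasing as α+β decreases.
Its least upper bound (not attained) is μ(1−μ) = 0.144·0.856 = 0.1233.

0.1233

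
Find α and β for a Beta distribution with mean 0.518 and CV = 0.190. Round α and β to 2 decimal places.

α = 12.83, β = 11.94

σ = CV·μ = 0.190×0.518 = 0.09842, so σ² = 0.009686.
s+1 = μ(1−μ)/σ² = 0.249676/0.009686 = 25.7757, so s = α+β = 24.7757.
α = μs = 12.83, β = (1−μ)s = 11.94.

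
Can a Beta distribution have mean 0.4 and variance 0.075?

Yes

For any Beta, Var(X) < E[X]·(1−E[X]).
Here μ(1−μ) = 0.4×0.6 = 0.24, and 0.075 < 0.24.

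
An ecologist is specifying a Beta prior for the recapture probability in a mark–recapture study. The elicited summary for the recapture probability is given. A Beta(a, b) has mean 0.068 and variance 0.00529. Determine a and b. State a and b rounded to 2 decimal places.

By moment matching, a+b = μ(1−μ)/σ² − 1 = (0.068·0.932)/0.00529 − 1 = 11.9803 − 1 = 10.9803.
Since a/(a+b) = μ, a = 0.068·10.9803 = 0.75 and b = 0.932·10.9803 = 10.23.

a = 0.75, b = 10.23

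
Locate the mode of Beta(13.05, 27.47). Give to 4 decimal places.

0.3128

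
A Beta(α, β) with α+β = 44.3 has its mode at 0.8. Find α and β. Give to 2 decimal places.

Mode = (α−1)/(κ−2) with κ = α+β, so α−1 = 0.8·42.3 = 33.84.
α = 34.84; β = κ − α = 9.46.

α = 34.84, β = 9.46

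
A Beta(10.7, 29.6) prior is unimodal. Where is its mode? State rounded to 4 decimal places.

With α,β > 1, mode = (α−1)/(α+β−2) = 9.7/38.3 = 0.2533.

0.2533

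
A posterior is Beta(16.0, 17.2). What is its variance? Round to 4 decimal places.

0.0073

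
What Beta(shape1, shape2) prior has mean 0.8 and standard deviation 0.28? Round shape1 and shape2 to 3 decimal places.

shape1 = 0.833, shape2 = 0.208

σ² = 0.28² = 0.0784.
With s = shape1+shape2, Var = μ(1−μ)/(s+1), so s+1 = (0.8×0.2)/0.0784 = 2.0408 and s = 1.0408.
shape1 = μs = 0.833, shape2 = (1−μ)s = 0.208.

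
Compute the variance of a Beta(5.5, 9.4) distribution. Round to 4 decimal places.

0.0146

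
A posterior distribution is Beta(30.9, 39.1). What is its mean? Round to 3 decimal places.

0.441

The Beta mean is α/(α+β) = 30.9/(30.9+39.1) = 0.441.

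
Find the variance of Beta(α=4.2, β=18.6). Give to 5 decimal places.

α+β = 22.8 and αβ = 78.12, so Var = αβ/[(α+β)²(α+β+1)] = 78.12/12372.192 = 0.00631.

0.00631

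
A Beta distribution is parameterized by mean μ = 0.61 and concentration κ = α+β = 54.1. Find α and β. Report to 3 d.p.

α = 33.001, β = 21.099

Split κ in proportion μ : (1−μ): α = 0.61·54.1 = 33.001, β = 54.1 − 33.001 = 21.099.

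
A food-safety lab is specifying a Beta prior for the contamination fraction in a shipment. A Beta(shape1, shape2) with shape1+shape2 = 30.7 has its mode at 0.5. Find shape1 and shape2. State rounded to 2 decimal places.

shape1 = 15.35, shape2 = 15.35

Since the density peak of Beta(shape1,shape2) is at (shape1−1)/(shape1+shape2−2),
shape1 = 1 + 0.5(30.7−2) = 15.35 and shape2 = 30.7 − 15.35 = 15.35.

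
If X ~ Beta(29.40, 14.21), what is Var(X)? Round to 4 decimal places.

0.0049

μ = 29.40/43.61 = 0.674157; Var = μ(1−μ)/(α+β+1) = 0.2196692/44.61 = 0.0049.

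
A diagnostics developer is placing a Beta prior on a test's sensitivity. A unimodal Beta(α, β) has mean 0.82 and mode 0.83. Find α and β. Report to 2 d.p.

α = 54.12, β = 11.88

With s = α+β: μ = α/s and mode = (α−1)/(s−2). Eliminating α = μs,
μs − 1 = m(s−2) ⇒ s(μ−m) = 1−2m ⇒ s = -0.66/-0.01 = 66.0000.
So α = μs = 54.12, β = (1−μ)s = 11.88.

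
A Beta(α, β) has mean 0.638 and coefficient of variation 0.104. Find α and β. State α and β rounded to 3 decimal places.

α = 32.831, β = 18.628

Var = (CV·μ)² = (0.104×0.638)² = 0.004403.
α+β = μ(1−μ)/Var − 1 = 0.230956/0.004403 − 1 = 51.4591.
Thus α = 0.638·51.4591 = 32.831 and β = 0.362·51.4591 = 18.628.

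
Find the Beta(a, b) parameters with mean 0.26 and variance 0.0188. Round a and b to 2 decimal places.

a = 2.40, b = 6.83

By moment matching, a+b = μ(1−μ)/σ² − 1 = (0.26·0.74)/0.0188 − 1 = 10.2340 − 1 = 9.2340.
Since a/(a+b) = μ, a = 0.26·9.2340 = 2.40 and b = 0.74·9.2340 = 6.83.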